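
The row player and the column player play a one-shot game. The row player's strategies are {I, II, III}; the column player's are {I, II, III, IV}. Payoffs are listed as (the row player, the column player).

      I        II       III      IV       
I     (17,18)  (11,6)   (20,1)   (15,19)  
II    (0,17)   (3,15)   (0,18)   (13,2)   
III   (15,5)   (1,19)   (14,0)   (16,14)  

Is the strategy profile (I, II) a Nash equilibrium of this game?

Holding the column player at II: the row player gets 11 from I, versus 3 from II, 1 from III. No profitable deviation for the row player.
Holding the row player at I: the column player gets 6 from II but could get 19 by switching to IV. The column player has a profitable deviation.

No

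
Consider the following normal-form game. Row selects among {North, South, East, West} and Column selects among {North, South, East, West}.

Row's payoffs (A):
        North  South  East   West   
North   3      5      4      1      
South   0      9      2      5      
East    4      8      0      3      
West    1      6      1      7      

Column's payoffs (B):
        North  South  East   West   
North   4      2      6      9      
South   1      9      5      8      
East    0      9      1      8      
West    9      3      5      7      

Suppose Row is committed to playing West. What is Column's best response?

North

With Row fixed at West, Column's payoffs are: North → 9, South → 3, East → 5, West → 7.
The maximum is 9, achieved by North.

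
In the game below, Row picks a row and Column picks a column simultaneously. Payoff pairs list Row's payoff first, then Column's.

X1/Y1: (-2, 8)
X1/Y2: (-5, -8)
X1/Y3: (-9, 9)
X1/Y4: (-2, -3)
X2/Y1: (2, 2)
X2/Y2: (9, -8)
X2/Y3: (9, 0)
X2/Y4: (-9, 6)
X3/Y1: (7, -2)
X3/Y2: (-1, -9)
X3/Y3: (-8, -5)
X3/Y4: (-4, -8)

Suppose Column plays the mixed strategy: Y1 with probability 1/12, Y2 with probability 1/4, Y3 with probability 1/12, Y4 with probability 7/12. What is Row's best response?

X2

Compute Row's expected payoff from each pure strategy against the given mix.
X1: (1/12)·(-2) + (1/4)·(-5) + (1/12)·(-9) + (7/12)·(-2) = -10/3
X2: (1/12)·2 + (1/4)·9 + (1/12)·9 + (7/12)·(-9) = -25/12
X3: (1/12)·7 + (1/4)·(-1) + (1/12)·(-8) + (7/12)·(-4) = -8/3
Highest expected payoff is -25/12, from X2.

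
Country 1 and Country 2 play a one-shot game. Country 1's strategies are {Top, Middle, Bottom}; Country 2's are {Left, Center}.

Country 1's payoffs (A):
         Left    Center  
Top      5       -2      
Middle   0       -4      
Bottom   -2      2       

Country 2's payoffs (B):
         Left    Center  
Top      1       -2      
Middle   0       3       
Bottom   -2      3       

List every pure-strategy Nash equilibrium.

A profile is a Nash equilibrium when each player is best-responding to the other.
Country 1's best responses — vs Left: Top (payoff 5); vs Center: Bottom (payoff 2).
Country 2's best responses — vs Top: Left (payoff 1); vs Middle: Center (payoff 3); vs Bottom: Center (payoff 3).
Mutual best responses occur at (Top, Left) and (Bottom, Center); at each, neither player gains by switching.

(Top, Left) and (Bottom, Center)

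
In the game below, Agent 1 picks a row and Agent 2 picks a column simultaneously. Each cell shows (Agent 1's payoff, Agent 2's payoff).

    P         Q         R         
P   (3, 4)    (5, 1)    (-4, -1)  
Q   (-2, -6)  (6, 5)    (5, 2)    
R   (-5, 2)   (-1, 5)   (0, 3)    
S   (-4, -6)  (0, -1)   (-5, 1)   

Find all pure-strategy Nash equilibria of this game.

Find each player's best response to every opponent strategy; NE are the intersections.
Agent 1's best responses — vs P: P (payoff 3); vs Q: Q (payoff 6); vs R: Q (payoff 5).
Agent 2's best responses — vs P: P (payoff 4); vs Q: Q (payoff 5); vs R: Q (payoff 5); vs S: R (payoff 1).
Mutual best responses occur at (P, P) and (Q, Q); at each, neither player gains by switching.

(P, P) and (Q, Q)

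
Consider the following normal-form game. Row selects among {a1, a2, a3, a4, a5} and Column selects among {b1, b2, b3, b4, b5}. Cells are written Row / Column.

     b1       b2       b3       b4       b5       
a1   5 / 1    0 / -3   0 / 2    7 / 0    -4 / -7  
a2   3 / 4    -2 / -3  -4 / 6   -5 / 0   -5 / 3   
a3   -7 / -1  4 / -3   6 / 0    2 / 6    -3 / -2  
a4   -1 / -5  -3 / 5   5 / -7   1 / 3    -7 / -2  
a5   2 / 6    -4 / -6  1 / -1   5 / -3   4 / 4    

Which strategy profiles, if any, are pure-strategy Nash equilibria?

There is no pure-strategy Nash equilibrium

A profile is a Nash equilibrium when each player is best-responding to the other.
Row's best responses — vs b1: a1 (payoff 5); vs b2: a3 (payoff 4); vs b3: a3 (payoff 6); vs b4: a1 (payoff 7); vs b5: a5 (payoff 4).
Column's best responses — vs a1: b3 (payoff 2); vs a2: b3 (payoff 6); vs a3: b4 (payoff 6); vs a4: b2 (payoff 5); vs a5: b1 (payoff 6).
No cell has both players best-responding. For instance, Row's best reply to b2 is a3, but against a3 Column prefers b4 over b2.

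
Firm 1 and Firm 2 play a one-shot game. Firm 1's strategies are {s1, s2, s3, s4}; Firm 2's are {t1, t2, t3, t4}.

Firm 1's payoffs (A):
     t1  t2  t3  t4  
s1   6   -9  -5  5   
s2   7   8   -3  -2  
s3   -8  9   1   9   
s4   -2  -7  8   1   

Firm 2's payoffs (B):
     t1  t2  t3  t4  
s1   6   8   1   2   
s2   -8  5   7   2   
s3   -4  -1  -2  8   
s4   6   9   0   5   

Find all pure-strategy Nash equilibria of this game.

Find each player's best response to every opponent strategy; NE are the intersections.
Firm 1's best responses — vs t1: s2 (payoff 7); vs t2: s3 (payoff 9); vs t3: s4 (payoff 8); vs t4: s3 (payoff 9).
Firm 2's best responses — vs s1: t2 (payoff 8); vs s2: t3 (payoff 7); vs s3: t4 (payoff 8); vs s4: t2 (payoff 9).
The only mutual best response is (s3, t4); neither player gains by switching there.

(s3, t4)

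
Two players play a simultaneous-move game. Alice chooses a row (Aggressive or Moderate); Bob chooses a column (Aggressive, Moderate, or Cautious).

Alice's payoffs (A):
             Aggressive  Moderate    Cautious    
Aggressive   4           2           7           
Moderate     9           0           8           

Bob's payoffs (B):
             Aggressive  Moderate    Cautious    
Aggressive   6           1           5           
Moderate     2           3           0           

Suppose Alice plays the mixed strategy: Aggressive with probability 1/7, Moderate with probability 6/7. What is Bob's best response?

Compute Bob's expected payoff from each pure strategy against the given mix.
Aggressive: (1/7)·6 + (6/7)·2 = 18/7
Moderate: (1/7)·1 + (6/7)·3 = 19/7
Cautious: (1/7)·5 + (6/7)·0 = 5/7
Highest expected payoff is 19/7, from Moderate.

Moderate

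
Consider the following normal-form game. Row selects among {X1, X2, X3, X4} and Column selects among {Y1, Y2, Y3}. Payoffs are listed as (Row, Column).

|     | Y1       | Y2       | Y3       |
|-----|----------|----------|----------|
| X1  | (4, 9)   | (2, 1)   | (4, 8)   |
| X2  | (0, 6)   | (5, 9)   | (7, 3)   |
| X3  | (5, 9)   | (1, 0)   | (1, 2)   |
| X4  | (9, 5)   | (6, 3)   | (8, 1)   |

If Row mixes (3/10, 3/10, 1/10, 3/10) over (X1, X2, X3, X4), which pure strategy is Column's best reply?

Y1

Compute Column's expected payoff from each pure strategy against the given mix.
Y1: (3/10)·9 + (3/10)·6 + (1/10)·9 + (3/10)·5 = 69/10
Y2: (3/10)·1 + (3/10)·9 + (1/10)·0 + (3/10)·3 = 39/10
Y3: (3/10)·8 + (3/10)·3 + (1/10)·2 + (3/10)·1 = 19/5
Highest expected payoff is 69/10, from Y1.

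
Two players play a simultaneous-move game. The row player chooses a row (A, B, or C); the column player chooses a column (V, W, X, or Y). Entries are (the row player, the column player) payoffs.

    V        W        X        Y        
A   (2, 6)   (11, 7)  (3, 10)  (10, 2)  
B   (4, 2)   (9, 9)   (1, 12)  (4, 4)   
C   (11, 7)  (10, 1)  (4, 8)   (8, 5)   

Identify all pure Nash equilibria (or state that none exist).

(C, X)

Find each player's best response to every opponent strategy; NE are the intersections.
The row player's best responses — vs V: C (payoff 11); vs W: A (payoff 11); vs X: C (payoff 4); vs Y: A (payoff 10).
The column player's best responses — vs A: X (payoff 10); vs B: X (payoff 12); vs C: X (payoff 8).
The only mutual best response is (C, X); neither player gains by switching there.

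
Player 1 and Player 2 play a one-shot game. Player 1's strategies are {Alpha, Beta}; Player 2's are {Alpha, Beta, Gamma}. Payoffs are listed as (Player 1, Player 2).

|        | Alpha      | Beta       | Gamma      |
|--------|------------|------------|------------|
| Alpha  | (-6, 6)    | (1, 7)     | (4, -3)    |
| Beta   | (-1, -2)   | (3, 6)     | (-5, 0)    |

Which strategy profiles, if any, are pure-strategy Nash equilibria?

Check mutual best responses: a cell is a NE iff neither player can gain by unilaterally deviating.
Player 1's best responses — vs Alpha: Beta (payoff -1); vs Beta: Beta (payoff 3); vs Gamma: Alpha (payoff 4).
Player 2's best responses — vs Alpha: Beta (payoff 7); vs Beta: Beta (payoff 6).
The only mutual best response is (Beta, Beta); neither player gains by switching there.

(Beta, Beta)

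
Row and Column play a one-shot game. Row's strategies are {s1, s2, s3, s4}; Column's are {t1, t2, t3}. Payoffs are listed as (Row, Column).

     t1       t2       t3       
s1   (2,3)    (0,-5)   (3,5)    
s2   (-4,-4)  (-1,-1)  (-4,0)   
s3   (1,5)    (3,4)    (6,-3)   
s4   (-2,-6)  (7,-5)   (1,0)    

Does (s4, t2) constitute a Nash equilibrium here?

No

Holding Column at t2: Row gets 7 from s4, versus 0 from s1, -1 from s2, 3 from s3. No profitable deviation for Row.
Holding Row at s4: Column gets -5 from t2 but could get 0 by switching to t3. Column has a profitable deviation.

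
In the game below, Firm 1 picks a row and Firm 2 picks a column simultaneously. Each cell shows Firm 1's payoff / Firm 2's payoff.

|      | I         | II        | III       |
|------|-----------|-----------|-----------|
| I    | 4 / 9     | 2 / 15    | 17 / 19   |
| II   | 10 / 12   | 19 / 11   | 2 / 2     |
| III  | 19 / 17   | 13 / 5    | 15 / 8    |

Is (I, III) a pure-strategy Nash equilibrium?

Yes

Holding Firm 2 at III: Firm 1 gets 17 from I, versus 2 from II, 15 from III. No profitable deviation for Firm 1.
Holding Firm 1 at I: Firm 2 gets 19 from III, versus 9 from I, 15 from II. No profitable deviation for Firm 2 either.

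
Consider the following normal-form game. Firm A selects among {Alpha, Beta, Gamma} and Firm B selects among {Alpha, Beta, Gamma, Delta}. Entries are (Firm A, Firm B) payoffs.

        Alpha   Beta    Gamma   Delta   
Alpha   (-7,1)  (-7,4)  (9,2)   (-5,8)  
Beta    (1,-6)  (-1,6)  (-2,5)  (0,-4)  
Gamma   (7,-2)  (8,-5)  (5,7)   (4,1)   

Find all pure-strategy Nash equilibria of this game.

Find each player's best response to every opponent strategy; NE are the intersections.
Firm A's best responses — vs Alpha: Gamma (payoff 7); vs Beta: Gamma (payoff 8); vs Gamma: Alpha (payoff 9); vs Delta: Gamma (payoff 4).
Firm B's best responses — vs Alpha: Delta (payoff 8); vs Beta: Beta (payoff 6); vs Gamma: Gamma (payoff 7).
No cell has both players best-responding. For instance, Firm A's best reply to Gamma is Alpha, but against Alpha Firm B prefers Delta over Gamma.

No pure-strategy Nash equilibrium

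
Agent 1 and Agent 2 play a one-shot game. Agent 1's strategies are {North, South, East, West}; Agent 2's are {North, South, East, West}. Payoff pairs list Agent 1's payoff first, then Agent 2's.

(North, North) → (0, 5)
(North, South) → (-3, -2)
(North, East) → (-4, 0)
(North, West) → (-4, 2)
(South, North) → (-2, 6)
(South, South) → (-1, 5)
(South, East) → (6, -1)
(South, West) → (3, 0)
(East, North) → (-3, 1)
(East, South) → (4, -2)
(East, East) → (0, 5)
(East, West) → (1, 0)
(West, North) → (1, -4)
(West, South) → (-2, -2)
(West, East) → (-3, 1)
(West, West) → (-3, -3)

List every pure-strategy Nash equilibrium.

A profile is a Nash equilibrium when each player is best-responding to the other.
Agent 1's best responses — vs North: West (payoff 1); vs South: East (payoff 4); vs East: South (payoff 6); vs West: South (payoff 3).
Agent 2's best responses — vs North: North (payoff 5); vs South: North (payoff 6); vs East: East (payoff 5); vs West: East (payoff 1).
No cell has both players best-responding. For instance, Agent 1's best reply to West is South, but against South Agent 2 prefers North over West.

No pure-strategy Nash equilibrium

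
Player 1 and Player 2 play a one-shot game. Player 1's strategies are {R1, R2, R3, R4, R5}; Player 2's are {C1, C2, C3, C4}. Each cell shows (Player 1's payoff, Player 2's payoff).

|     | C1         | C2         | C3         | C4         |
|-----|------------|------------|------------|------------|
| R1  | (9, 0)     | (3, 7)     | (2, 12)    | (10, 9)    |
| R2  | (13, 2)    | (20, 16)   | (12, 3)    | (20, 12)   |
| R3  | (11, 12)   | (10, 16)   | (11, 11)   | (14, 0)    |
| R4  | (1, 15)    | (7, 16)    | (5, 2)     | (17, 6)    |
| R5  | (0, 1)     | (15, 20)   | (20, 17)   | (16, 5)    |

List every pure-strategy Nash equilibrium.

(R2, C2)

Check mutual best responses: a cell is a NE iff neither player can gain by unilaterally deviating.
Player 1's best responses — vs C1: R2 (payoff 13); vs C2: R2 (payoff 20); vs C3: R5 (payoff 20); vs C4: R2 (payoff 20).
Player 2's best responses — vs R1: C3 (payoff 12); vs R2: C2 (payoff 16); vs R3: C2 (payoff 16); vs R4: C2 (payoff 16); vs R5: C2 (payoff 20).
The only mutual best response is (R2, C2); neither player gains by switching there.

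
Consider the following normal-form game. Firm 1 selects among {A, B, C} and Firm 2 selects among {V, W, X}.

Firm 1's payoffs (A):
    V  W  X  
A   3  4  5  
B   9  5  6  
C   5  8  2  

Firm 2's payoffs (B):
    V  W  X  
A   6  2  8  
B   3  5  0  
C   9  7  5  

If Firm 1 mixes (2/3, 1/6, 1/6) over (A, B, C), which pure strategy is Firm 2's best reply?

X

Compute Firm 2's expected payoff from each pure strategy against the given mix.
V: (2/3)·6 + (1/6)·3 + (1/6)·9 = 6
W: (2/3)·2 + (1/6)·5 + (1/6)·7 = 10/3
X: (2/3)·8 + (1/6)·0 + (1/6)·5 = 37/6
Highest expected payoff is 37/6, from X.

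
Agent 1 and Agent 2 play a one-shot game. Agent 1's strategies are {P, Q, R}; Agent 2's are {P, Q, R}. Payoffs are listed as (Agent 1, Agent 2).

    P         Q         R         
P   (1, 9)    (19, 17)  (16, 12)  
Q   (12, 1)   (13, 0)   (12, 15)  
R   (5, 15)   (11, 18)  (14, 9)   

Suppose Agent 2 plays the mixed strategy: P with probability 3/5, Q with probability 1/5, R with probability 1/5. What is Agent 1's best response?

Q

Agent 1's best reply maximizes expected payoff against the mix.
P: (3/5)·1 + (1/5)·19 + (1/5)·16 = 38/5
Q: (3/5)·12 + (1/5)·13 + (1/5)·12 = 61/5
R: (3/5)·5 + (1/5)·11 + (1/5)·14 = 8
Highest expected payoff is 61/5, from Q.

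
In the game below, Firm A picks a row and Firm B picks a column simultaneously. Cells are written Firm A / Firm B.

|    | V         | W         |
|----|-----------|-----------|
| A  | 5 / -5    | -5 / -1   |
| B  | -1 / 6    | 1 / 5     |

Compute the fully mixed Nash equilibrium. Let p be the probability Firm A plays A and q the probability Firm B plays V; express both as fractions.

In a mixed NE each player is indifferent between their pure strategies, so the opponent's mix sets the indifference.
Firm B indifferent between V and W: p·(-5) + (1−p)·6 = p·(-1) + (1−p)·5 ⟹ 6 + (-11)p = 5 + (-6)p ⟹ p = 1/5.
Firm A indifferent between A and B: q·5 + (1−q)·(-5) = q·(-1) + (1−q)·1 ⟹ (-5) + 10q = 1 + (-2)q ⟹ q = 1/2.

p = 1/5, q = 1/2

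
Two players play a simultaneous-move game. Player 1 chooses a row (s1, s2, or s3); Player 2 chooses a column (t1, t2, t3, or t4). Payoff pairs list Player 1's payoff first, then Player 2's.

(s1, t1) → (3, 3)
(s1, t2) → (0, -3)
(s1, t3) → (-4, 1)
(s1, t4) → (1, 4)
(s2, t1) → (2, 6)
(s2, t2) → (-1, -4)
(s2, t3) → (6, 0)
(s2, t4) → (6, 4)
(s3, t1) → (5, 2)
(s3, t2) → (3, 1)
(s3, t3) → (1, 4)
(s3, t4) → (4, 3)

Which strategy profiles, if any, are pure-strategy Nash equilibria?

None

Check mutual best responses: a cell is a NE iff neither player can gain by unilaterally deviating.
Player 1's best responses — vs t1: s3 (payoff 5); vs t2: s3 (payoff 3); vs t3: s2 (payoff 6); vs t4: s2 (payoff 6).
Player 2's best responses — vs s1: t4 (payoff 4); vs s2: t1 (payoff 6); vs s3: t3 (payoff 4).
No cell has both players best-responding. For instance, Player 1's best reply to t1 is s3, but against s3 Player 2 prefers t3 over t1.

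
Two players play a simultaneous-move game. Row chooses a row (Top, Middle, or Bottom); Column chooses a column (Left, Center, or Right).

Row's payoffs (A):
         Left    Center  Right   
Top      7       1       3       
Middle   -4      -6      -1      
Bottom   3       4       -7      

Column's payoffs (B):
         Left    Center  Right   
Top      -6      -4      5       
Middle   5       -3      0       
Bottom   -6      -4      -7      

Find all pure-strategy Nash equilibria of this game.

A profile is a Nash equilibrium when each player is best-responding to the other.
Row's best responses — vs Left: Top (payoff 7); vs Center: Bottom (payoff 4); vs Right: Top (payoff 3).
Column's best responses — vs Top: Right (payoff 5); vs Middle: Left (payoff 5); vs Bottom: Center (payoff -4).
Mutual best responses occur at (Top, Right) and (Bottom, Center); at each, neither player gains by switching.

(Top, Right) and (Bottom, Center)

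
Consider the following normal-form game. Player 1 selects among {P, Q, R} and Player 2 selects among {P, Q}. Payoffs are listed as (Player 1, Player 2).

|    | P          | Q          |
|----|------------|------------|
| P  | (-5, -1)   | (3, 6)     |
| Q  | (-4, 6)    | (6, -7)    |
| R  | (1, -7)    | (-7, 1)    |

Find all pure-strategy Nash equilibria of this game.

A profile is a Nash equilibrium when each player is best-responding to the other.
Player 1's best responses — vs P: R (payoff 1); vs Q: Q (payoff 6).
Player 2's best responses — vs P: Q (payoff 6); vs Q: P (payoff 6); vs R: Q (payoff 1).
No cell has both players best-responding. For instance, Player 1's best reply to P is R, but against R Player 2 prefers Q over P.

There is no pure-strategy Nash equilibrium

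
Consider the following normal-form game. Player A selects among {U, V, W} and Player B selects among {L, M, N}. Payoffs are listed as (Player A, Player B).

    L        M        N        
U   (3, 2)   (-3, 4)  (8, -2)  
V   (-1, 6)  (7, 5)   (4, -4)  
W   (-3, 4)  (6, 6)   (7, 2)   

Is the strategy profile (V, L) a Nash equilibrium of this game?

No

Holding Player B at L: Player A gets -1 from V but could get 3 by switching to U. Player A has a profitable deviation.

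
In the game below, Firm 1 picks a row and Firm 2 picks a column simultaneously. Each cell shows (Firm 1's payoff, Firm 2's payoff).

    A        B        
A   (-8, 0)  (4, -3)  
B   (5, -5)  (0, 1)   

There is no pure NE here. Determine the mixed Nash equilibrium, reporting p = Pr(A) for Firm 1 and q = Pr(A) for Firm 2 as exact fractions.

Each player's mixing probability is pinned down by making the *other* player indifferent.
Firm 2 indifferent between A and B: p·0 + (1−p)·(-5) = p·(-3) + (1−p)·1 ⟹ (-5) + 5p = 1 + (-4)p ⟹ p = 2/3.
Firm 1 indifferent between A and B: q·(-8) + (1−q)·4 = q·5 + (1−q)·0 ⟹ 4 + (-12)q = 0 + 5q ⟹ q = 4/17.

p = 2/3, q = 4/17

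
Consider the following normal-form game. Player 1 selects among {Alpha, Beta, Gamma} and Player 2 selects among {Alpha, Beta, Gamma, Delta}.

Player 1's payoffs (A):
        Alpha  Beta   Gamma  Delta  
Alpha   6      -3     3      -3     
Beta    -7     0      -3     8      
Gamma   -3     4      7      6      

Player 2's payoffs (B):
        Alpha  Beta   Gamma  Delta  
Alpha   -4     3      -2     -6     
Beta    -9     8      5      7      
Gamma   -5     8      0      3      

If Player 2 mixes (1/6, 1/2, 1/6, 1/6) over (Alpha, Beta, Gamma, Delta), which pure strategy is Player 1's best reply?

Gamma

Compute Player 1's expected payoff from each pure strategy against the given mix.
Alpha: (1/6)·6 + (1/2)·(-3) + (1/6)·3 + (1/6)·(-3) = -1/2
Beta: (1/6)·(-7) + (1/2)·0 + (1/6)·(-3) + (1/6)·8 = -1/3
Gamma: (1/6)·(-3) + (1/2)·4 + (1/6)·7 + (1/6)·6 = 11/3
Highest expected payoff is 11/3, from Gamma.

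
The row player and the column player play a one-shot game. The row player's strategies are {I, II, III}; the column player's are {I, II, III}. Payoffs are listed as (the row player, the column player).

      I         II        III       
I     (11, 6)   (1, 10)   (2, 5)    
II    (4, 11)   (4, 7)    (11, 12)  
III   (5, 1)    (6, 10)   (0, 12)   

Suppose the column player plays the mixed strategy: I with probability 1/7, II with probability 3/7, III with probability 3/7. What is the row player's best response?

Compute the row player's expected payoff from each pure strategy against the given mix.
I: (1/7)·11 + (3/7)·1 + (3/7)·2 = 20/7
II: (1/7)·4 + (3/7)·4 + (3/7)·11 = 7
III: (1/7)·5 + (3/7)·6 + (3/7)·0 = 23/7
Highest expected payoff is 7, from II.

II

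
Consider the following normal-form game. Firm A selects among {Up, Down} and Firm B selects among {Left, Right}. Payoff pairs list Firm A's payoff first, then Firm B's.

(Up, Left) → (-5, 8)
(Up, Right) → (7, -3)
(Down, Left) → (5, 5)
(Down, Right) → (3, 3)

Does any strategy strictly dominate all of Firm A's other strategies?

None

Check whether one of Firm A's strategies beats all alternatives regardless of what the opponent does.
Up is not dominant: against Left, Down gives 5 > -5.
Down is not dominant: against Right, Up gives 7 > 3.
No single strategy is best against every opponent action.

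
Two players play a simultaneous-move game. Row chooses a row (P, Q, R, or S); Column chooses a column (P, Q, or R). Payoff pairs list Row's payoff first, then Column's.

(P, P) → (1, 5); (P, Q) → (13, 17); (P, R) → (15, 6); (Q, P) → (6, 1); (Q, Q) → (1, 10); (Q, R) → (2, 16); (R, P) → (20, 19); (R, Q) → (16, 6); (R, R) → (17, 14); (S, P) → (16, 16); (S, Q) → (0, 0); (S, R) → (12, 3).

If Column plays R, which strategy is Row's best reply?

With Column fixed at R, Row's payoffs are: P → 15, Q → 2, R → 17, S → 12.
The maximum is 17, achieved by R.

R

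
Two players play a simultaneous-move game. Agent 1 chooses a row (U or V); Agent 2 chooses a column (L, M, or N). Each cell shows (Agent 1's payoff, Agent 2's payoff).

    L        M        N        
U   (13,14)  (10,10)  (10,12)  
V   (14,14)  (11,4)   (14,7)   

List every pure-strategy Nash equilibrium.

A profile is a Nash equilibrium when each player is best-responding to the other.
Agent 1's best responses — vs L: V (payoff 14); vs M: V (payoff 11); vs N: V (payoff 14).
Agent 2's best responses — vs U: L (payoff 14); vs V: L (payoff 14).
The only mutual best response is (V, L); neither player gains by switching there.

(V, L)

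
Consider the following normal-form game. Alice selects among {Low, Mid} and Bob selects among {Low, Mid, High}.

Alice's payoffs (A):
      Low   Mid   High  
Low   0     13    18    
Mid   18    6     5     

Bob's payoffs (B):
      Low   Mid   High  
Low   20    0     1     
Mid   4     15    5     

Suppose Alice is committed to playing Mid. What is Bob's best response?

Mid

With Alice fixed at Mid, Bob's payoffs are: Low → 4, Mid → 15, High → 5.
The maximum is 15, achieved by Mid.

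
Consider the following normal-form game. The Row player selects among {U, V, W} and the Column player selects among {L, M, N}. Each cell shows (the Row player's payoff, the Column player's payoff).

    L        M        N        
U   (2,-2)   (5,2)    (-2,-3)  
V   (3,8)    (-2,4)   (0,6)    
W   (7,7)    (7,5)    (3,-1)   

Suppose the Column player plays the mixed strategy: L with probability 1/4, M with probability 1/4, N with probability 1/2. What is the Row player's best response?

The Row player's best reply maximizes expected payoff against the mix.
U: (1/4)·2 + (1/4)·5 + (1/2)·(-2) = 3/4
V: (1/4)·3 + (1/4)·(-2) + (1/2)·0 = 1/4
W: (1/4)·7 + (1/4)·7 + (1/2)·3 = 5
Highest expected payoff is 5, from W.

W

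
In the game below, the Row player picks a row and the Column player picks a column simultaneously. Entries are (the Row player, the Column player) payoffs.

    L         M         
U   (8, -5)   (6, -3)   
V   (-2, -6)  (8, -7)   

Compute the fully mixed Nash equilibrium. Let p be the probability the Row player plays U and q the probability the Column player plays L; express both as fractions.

Each player's mixing probability is pinned down by making the *other* player indifferent.
The Column player indifferent between L and M: p·(-5) + (1−p)·(-6) = p·(-3) + (1−p)·(-7) ⟹ (-6) + 1p = (-7) + 4p ⟹ p = 1/3.
The Row player indifferent between U and V: q·8 + (1−q)·6 = q·(-2) + (1−q)·8 ⟹ 6 + 2q = 8 + (-10)q ⟹ q = 1/6.

p = 1/3, q = 1/6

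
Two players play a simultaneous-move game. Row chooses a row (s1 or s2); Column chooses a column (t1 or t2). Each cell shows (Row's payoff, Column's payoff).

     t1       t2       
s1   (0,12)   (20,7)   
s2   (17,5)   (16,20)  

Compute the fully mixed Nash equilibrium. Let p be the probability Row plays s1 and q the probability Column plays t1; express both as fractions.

p = 3/4, q = 4/21

Each player's mixing probability is pinned down by making the *other* player indifferent.
Column indifferent between t1 and t2: p·12 + (1−p)·5 = p·7 + (1−p)·20 ⟹ 5 + 7p = 20 + (-13)p ⟹ p = 3/4.
Row indifferent between s1 and s2: q·0 + (1−q)·20 = q·17 + (1−q)·16 ⟹ 20 + (-20)q = 16 + 1q ⟹ q = 4/21.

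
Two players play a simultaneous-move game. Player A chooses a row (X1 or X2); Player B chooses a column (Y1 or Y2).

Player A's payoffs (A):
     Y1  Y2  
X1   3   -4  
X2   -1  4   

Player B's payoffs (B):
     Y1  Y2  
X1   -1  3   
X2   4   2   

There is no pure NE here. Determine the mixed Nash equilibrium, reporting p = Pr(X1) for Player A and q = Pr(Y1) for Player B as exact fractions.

p = 1/3, q = 2/3

In a mixed NE each player is indifferent between their pure strategies, so the opponent's mix sets the indifference.
Player B indifferent between Y1 and Y2: p·(-1) + (1−p)·4 = p·3 + (1−p)·2 ⟹ 4 + (-5)p = 2 + 1p ⟹ p = 1/3.
Player A indifferent between X1 and X2: q·3 + (1−q)·(-4) = q·(-1) + (1−q)·4 ⟹ (-4) + 7q = 4 + (-5)q ⟹ q = 2/3.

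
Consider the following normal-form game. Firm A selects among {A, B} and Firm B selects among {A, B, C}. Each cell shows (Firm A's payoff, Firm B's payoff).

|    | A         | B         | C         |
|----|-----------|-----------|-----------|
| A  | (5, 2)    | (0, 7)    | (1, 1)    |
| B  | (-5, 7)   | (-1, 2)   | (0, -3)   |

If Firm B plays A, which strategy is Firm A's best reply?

A

With Firm B fixed at A, Firm A's payoffs are: A → 5, B → -5.
The maximum is 5, achieved by A.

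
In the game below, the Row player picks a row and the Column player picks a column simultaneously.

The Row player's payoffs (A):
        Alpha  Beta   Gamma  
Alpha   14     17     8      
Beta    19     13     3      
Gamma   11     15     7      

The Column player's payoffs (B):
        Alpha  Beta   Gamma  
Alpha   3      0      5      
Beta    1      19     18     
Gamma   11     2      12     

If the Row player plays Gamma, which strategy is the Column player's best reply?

Gamma

With the Row player fixed at Gamma, the Column player's payoffs are: Alpha → 11, Beta → 2, Gamma → 12.
The maximum is 12, achieved by Gamma.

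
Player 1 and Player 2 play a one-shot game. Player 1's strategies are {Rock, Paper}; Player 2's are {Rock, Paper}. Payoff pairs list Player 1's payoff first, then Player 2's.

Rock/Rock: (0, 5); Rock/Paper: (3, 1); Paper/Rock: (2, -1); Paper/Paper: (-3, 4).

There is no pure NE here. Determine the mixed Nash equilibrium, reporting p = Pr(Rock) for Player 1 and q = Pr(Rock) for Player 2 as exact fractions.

p = 5/9, q = 3/4

Each player's mixing probability is pinned down by making the *other* player indifferent.
Player 2 indifferent between Rock and Paper: p·5 + (1−p)·(-1) = p·1 + (1−p)·4 ⟹ (-1) + 6p = 4 + (-3)p ⟹ p = 5/9.
Player 1 indifferent between Rock and Paper: q·0 + (1−q)·3 = q·2 + (1−q)·(-3) ⟹ 3 + (-3)q = (-3) + 5q ⟹ q = 3/4.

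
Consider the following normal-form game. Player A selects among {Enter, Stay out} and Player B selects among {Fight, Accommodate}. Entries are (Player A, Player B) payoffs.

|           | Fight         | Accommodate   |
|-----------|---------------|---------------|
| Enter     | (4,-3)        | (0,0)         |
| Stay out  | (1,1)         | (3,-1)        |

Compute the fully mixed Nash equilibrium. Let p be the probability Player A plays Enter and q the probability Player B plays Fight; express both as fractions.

In a mixed NE each player is indifferent between their pure strategies, so the opponent's mix sets the indifference.
Player B indifferent between Fight and Accommodate: p·(-3) + (1−p)·1 = p·0 + (1−p)·(-1) ⟹ 1 + (-4)p = (-1) + 1p ⟹ p = 2/5.
Player A indifferent between Enter and Stay out: q·4 + (1−q)·0 = q·1 + (1−q)·3 ⟹ 0 + 4q = 3 + (-2)q ⟹ q = 1/2.

p = 2/5, q = 1/2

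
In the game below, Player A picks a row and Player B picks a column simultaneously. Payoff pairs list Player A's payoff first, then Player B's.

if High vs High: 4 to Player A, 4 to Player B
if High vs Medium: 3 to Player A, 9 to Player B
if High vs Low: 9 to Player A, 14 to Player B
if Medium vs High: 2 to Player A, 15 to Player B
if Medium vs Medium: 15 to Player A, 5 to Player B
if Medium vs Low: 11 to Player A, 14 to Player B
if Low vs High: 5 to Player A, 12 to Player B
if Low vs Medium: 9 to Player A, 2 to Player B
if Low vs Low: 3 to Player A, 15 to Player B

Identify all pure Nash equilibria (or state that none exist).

A profile is a Nash equilibrium when each player is best-responding to the other.
Player A's best responses — vs High: Low (payoff 5); vs Medium: Medium (payoff 15); vs Low: Medium (payoff 11).
Player B's best responses — vs High: Low (payoff 14); vs Medium: High (payoff 15); vs Low: Low (payoff 15).
No cell has both players best-responding. For instance, Player A's best reply to Low is Medium, but against Medium Player B prefers High over Low.

There is no pure-strategy Nash equilibrium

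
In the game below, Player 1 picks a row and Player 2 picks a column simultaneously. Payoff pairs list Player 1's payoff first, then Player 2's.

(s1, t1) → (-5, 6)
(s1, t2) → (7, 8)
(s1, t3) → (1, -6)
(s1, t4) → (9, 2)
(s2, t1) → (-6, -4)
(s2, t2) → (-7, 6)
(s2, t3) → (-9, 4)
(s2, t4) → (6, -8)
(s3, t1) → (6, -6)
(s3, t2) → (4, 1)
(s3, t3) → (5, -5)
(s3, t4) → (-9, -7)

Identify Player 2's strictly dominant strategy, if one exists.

t2

Check whether one of Player 2's strategies beats all alternatives regardless of what the opponent does.
t2 strictly dominates: vs s1: 8 > each of {6, -6, 2}; vs s2: 6 > each of {-4, 4, -8}; vs s3: 1 > each of {-6, -5, -7}.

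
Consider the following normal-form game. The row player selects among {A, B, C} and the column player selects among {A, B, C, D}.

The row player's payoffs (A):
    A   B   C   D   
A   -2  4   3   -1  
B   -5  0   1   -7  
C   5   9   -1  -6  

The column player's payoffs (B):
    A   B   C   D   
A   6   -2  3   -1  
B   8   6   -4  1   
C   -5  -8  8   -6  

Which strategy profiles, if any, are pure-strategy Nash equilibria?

Find each player's best response to every opponent strategy; NE are the intersections.
The row player's best responses — vs A: C (payoff 5); vs B: C (payoff 9); vs C: A (payoff 3); vs D: A (payoff -1).
The column player's best responses — vs A: A (payoff 6); vs B: A (payoff 8); vs C: C (payoff 8).
No cell has both players best-responding. For instance, the row player's best reply to B is C, but against C the column player prefers C over B.

There is no pure-strategy Nash equilibrium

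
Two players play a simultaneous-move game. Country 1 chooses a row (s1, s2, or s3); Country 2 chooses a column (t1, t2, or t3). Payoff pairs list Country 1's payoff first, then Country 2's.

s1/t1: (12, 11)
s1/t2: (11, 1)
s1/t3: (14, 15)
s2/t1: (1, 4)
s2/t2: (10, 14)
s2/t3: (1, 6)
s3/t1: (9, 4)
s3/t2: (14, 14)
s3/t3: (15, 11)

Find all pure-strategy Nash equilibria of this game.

A profile is a Nash equilibrium when each player is best-responding to the other.
Country 1's best responses — vs t1: s1 (payoff 12); vs t2: s3 (payoff 14); vs t3: s3 (payoff 15).
Country 2's best responses — vs s1: t3 (payoff 15); vs s2: t2 (payoff 14); vs s3: t2 (payoff 14).
The only mutual best response is (s3, t2); neither player gains by switching there.

(s3, t2)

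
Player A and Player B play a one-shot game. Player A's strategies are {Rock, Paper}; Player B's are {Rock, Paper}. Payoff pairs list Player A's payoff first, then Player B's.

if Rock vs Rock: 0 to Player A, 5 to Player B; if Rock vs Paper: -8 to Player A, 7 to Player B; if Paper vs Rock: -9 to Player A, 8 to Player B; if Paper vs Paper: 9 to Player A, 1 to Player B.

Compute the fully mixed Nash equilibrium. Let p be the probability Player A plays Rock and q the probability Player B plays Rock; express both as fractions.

Each player's mixing probability is pinned down by making the *other* player indifferent.
Player B indifferent between Rock and Paper: p·5 + (1−p)·8 = p·7 + (1−p)·1 ⟹ 8 + (-3)p = 1 + 6p ⟹ p = 7/9.
Player A indifferent between Rock and Paper: q·0 + (1−q)·(-8) = q·(-9) + (1−q)·9 ⟹ (-8) + 8q = 9 + (-18)q ⟹ q = 17/26.

p = 7/9, q = 17/26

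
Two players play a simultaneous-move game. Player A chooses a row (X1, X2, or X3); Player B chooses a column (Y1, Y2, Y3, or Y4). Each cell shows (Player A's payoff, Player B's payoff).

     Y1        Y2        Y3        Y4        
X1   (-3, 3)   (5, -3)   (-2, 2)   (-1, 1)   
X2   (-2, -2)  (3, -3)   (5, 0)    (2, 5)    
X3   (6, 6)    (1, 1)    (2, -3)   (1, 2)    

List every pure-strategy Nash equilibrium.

(X2, Y4) and (X3, Y1)

Check mutual best responses: a cell is a NE iff neither player can gain by unilaterally deviating.
Player A's best responses — vs Y1: X3 (payoff 6); vs Y2: X1 (payoff 5); vs Y3: X2 (payoff 5); vs Y4: X2 (payoff 2).
Player B's best responses — vs X1: Y1 (payoff 3); vs X2: Y4 (payoff 5); vs X3: Y1 (payoff 6).
Mutual best responses occur at (X2, Y4) and (X3, Y1); at each, neither player gains by switching.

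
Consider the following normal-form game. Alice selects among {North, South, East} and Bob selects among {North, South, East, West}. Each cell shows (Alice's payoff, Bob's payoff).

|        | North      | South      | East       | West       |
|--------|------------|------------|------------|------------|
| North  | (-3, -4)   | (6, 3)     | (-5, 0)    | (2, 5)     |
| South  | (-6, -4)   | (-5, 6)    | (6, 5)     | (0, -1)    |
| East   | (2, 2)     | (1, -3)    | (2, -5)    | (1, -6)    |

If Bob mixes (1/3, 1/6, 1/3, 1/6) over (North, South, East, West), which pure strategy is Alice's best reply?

East

Compute Alice's expected payoff from each pure strategy against the given mix.
North: (1/3)·(-3) + (1/6)·6 + (1/3)·(-5) + (1/6)·2 = -4/3
South: (1/3)·(-6) + (1/6)·(-5) + (1/3)·6 + (1/6)·0 = -5/6
East: (1/3)·2 + (1/6)·1 + (1/3)·2 + (1/6)·1 = 5/3
Highest expected payoff is 5/3, from East.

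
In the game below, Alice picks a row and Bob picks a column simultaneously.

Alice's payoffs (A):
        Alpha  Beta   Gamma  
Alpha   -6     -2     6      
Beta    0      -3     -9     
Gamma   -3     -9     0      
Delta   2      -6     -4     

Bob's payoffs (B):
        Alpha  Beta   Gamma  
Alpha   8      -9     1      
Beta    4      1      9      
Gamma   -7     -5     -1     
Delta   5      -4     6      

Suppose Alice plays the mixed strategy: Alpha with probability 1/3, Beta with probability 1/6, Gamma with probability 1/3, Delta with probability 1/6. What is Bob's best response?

Compute Bob's expected payoff from each pure strategy against the given mix.
Alpha: (1/3)·8 + (1/6)·4 + (1/3)·(-7) + (1/6)·5 = 11/6
Beta: (1/3)·(-9) + (1/6)·1 + (1/3)·(-5) + (1/6)·(-4) = -31/6
Gamma: (1/3)·1 + (1/6)·9 + (1/3)·(-1) + (1/6)·6 = 5/2
Highest expected payoff is 5/2, from Gamma.

Gamma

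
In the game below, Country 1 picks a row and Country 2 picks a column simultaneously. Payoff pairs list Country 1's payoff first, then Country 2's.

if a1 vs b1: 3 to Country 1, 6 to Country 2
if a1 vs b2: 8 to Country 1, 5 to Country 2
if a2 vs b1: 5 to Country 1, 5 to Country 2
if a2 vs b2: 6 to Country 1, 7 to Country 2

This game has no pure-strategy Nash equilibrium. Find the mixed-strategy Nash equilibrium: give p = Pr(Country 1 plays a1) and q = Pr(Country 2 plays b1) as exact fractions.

p = 2/3, q = 1/2

Each player's mixing probability is pinned down by making the *other* player indifferent.
Country 2 indifferent between b1 and b2: p·6 + (1−p)·5 = p·5 + (1−p)·7 ⟹ 5 + 1p = 7 + (-2)p ⟹ p = 2/3.
Country 1 indifferent between a1 and a2: q·3 + (1−q)·8 = q·5 + (1−q)·6 ⟹ 8 + (-5)q = 6 + (-1)q ⟹ q = 1/2.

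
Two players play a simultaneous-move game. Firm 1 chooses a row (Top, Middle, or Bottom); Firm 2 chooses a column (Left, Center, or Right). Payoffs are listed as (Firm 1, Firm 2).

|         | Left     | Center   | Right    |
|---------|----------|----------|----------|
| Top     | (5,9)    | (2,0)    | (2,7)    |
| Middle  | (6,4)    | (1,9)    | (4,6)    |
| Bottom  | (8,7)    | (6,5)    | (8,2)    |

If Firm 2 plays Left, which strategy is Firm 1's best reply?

With Firm 2 fixed at Left, Firm 1's payoffs are: Top → 5, Middle → 6, Bottom → 8.
The maximum is 8, achieved by Bottom.

Bottom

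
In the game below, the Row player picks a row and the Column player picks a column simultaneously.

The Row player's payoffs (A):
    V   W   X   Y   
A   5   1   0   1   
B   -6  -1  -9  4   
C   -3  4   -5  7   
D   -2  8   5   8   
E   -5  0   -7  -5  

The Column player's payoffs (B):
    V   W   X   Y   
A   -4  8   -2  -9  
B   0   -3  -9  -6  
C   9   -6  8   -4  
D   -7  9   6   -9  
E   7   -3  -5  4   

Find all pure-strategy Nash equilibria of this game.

(D, W)

Find each player's best response to every opponent strategy; NE are the intersections.
The Row player's best responses — vs V: A (payoff 5); vs W: D (payoff 8); vs X: D (payoff 5); vs Y: D (payoff 8).
The Column player's best responses — vs A: W (payoff 8); vs B: V (payoff 0); vs C: V (payoff 9); vs D: W (payoff 9); vs E: V (payoff 7).
The only mutual best response is (D, W); neither player gains by switching there.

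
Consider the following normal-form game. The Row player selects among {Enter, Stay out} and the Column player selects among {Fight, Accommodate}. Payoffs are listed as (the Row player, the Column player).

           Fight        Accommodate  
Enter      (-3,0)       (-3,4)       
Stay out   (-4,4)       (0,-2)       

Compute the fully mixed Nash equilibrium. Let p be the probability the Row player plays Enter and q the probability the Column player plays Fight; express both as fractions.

In a mixed NE each player is indifferent between their pure strategies, so the opponent's mix sets the indifference.
The Column player indifferent between Fight and Accommodate: p·0 + (1−p)·4 = p·4 + (1−p)·(-2) ⟹ 4 + (-4)p = (-2) + 6p ⟹ p = 3/5.
The Row player indifferent between Enter and Stay out: q·(-3) + (1−q)·(-3) = q·(-4) + (1−q)·0 ⟹ (-3) + 0q = 0 + (-4)q ⟹ q = 3/4.

p = 3/5, q = 3/4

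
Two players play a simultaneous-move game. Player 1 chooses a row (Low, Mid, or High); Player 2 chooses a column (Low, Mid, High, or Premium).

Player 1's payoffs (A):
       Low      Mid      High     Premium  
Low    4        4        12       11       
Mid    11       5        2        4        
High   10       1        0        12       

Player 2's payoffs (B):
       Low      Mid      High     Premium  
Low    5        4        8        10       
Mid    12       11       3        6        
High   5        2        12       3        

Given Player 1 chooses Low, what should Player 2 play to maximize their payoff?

Premium

With Player 1 fixed at Low, Player 2's payoffs are: Low → 5, Mid → 4, High → 8, Premium → 10.
The maximum is 10, achieved by Premium.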